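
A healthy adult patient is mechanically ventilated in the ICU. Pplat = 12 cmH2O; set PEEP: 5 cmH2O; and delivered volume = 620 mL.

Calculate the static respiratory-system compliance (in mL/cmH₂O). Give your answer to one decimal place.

88.6

Cstat = Vt / (Pplat − PEEP) = 620 / (12 − 5) = 620 / 7.0 = 88.571 mL/cmH2O.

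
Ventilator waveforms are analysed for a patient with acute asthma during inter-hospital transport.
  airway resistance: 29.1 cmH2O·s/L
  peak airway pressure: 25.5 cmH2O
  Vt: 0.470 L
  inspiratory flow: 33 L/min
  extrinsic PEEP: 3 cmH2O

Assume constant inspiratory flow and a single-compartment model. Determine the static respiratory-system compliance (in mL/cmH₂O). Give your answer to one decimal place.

72.4

Flow: 33 L/min ÷ 60 = 0.55 L/s.
Equation of motion (constant flow): PIP = Vt/C + R·V̇ + PEEP.
Vt/C = PIP − R·V̇ − PEEP = 25.5 − 29.1×0.55 − 3 = 25.5 − 16.005 − 3 = 6.495 cmH2O.
C = Vt / 6.495 = 470 / 6.495 = 72.363 mL/cmH2O.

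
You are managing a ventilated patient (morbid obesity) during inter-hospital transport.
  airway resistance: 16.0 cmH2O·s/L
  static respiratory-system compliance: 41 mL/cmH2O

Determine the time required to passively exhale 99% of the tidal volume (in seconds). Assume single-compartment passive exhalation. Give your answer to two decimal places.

τ = R × C = 16.0 × 41 mL/cmH2O = 16.0 × 0.041 L/cmH2O = 0.656 s.
Exhaled fraction f = 1 − e^(−t/τ) → t = −τ·ln(1 − f) = −0.656·ln(0.01) = 3.021 s.

3.02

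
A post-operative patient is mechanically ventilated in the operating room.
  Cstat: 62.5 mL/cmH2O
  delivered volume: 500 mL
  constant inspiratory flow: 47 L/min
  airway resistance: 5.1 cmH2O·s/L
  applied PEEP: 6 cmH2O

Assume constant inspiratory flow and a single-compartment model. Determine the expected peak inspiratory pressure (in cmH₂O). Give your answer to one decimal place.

18.0

Flow: 47 L/min ÷ 60 = 0.7833 L/s.
Equation of motion (constant flow): PIP = Vt/C + R·V̇ + PEEP.
PIP = 500/62.5 + 5.1×0.7833 + 6 = 8.0 + 3.995 + 6 = 17.995 cmH2O.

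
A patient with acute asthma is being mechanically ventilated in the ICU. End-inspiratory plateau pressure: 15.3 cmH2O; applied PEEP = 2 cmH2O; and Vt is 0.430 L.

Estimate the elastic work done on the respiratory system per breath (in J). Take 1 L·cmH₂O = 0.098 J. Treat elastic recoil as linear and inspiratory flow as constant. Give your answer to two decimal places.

0.28

Elastic work ≈ ½ × (Pplat − PEEP) × Vt = 0.5 × (15.3 − 2) × 0.430 L = 0.5 × 13.3 × 0.430 = 2.86 L·cmH2O.
× 0.098 J/(L·cmH2O) → 0.2803 J.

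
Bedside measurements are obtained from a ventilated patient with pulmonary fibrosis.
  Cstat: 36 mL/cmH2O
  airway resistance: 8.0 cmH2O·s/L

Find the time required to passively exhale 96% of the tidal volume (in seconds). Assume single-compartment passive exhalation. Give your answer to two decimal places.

0.93

τ = R × C = 8.0 × 36 mL/cmH2O = 8.0 × 0.036 L/cmH2O = 0.288 s.
Exhaled fraction f = 1 − e^(−t/τ) → t = −τ·ln(1 − f) = −0.288·ln(0.04) = 0.927 s.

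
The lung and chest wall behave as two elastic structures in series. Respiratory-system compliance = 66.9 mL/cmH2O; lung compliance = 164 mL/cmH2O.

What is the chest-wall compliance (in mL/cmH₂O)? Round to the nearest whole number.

1/Ccw = 1/Crs − 1/CL.
1/Ccw = 1/66.9 − 1/164 = 0.00885.
Ccw = 112.99 mL/cmH2O.

113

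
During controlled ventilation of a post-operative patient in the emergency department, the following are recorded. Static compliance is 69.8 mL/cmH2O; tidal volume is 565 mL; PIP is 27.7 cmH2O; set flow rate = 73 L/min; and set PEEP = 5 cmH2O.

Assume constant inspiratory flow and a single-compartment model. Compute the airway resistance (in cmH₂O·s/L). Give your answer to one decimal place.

12.0

Flow: 73 L/min ÷ 60 = 1.2167 L/s.
Equation of motion (constant flow): PIP = Vt/C + R·V̇ + PEEP.
R·V̇ = PIP − Vt/C − PEEP = 27.7 − 565/69.8 − 5 = 27.7 − 8.095 − 5 = 14.605 cmH2O.
R = 14.605 / 1.2167 = 12.004 cmH2O·s/L.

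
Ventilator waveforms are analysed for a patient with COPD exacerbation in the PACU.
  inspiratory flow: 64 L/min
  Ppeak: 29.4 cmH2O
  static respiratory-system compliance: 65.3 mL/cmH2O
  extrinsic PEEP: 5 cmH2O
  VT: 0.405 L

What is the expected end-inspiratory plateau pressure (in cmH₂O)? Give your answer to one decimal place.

Pplat = PEEP + Vt / Cstat = 5 + 405 / 65.3 = 5 + 6.202 = 11.202 cmH2O.

11.2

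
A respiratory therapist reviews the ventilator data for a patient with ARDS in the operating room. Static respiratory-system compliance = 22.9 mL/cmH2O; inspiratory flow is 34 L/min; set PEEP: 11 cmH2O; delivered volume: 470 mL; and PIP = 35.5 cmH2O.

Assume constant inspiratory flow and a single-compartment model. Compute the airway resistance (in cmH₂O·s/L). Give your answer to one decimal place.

Flow: 34 L/min ÷ 60 = 0.5667 L/s.
Equation of motion (constant flow): PIP = Vt/C + R·V̇ + PEEP.
R·V̇ = PIP − Vt/C − PEEP = 35.5 − 470/22.9 − 11 = 35.5 − 20.524 − 11 = 3.976 cmH2O.
R = 3.976 / 0.5667 = 7.016 cmH2O·s/L.

7.0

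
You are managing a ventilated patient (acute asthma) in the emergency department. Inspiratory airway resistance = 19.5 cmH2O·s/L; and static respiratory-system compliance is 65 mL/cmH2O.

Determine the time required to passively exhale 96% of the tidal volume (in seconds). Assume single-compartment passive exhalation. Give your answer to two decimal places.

4.08

τ = R × C = 19.5 × 65 mL/cmH2O = 19.5 × 0.065 L/cmH2O = 1.268 s.
Exhaled fraction f = 1 − e^(−t/τ) → t = −τ·ln(1 − f) = −1.268·ln(0.04) = 4.082 s.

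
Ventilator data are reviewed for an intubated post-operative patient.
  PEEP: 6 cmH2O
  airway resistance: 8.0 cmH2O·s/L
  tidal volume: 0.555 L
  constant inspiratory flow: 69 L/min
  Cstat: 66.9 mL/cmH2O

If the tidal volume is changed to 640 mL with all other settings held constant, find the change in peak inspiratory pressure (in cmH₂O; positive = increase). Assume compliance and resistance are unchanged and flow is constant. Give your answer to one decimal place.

PIP = Vt/C + R·V̇ + PEEP (constant-flow equation of motion).
Only the elastic term changes: ΔPIP = ΔVt / C = (640 − 555) / 66.9 = 1.271 cmH2O.

1.3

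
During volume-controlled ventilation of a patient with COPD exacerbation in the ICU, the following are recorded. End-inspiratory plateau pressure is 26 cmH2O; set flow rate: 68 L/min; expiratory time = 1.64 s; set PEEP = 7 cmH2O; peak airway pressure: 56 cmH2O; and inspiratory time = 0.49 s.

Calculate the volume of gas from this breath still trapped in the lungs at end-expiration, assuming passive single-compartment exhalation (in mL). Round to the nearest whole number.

67

Flow: 68 L/min ÷ 60 = 1.1333 L/s.
Vt = flow × Ti = 1.1333 L/s × 0.49 s × 1000 mL/L = 555.32 mL.
R = (PIP − Pplat)/V̇ = (56 − 26) / 1.1333 = 30.0/1.1333 = 26.471 cmH2O·s/L.
C = Vt/(Pplat − PEEP) = 555.32 / (26 − 7) = 555.32/19.0 = 29.227 mL/cmH2O.
τ = R × C = 26.471 × 0.02923 L/cmH2O = 0.7737 s.
Fraction remaining = e^(−Te/τ) = e^(−1.64/0.7737) = 0.1201.
Trapped volume = 555.32 × 0.1201 = 66.694 mL.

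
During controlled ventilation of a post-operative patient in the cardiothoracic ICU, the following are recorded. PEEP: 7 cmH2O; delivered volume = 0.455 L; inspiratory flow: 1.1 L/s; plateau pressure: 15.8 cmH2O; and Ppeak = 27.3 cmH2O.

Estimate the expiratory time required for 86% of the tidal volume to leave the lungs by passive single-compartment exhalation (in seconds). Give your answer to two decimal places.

1.06

R = (PIP − Pplat)/V̇ = (27.3 − 15.8) / 1.1 = 11.5/1.1 = 10.455 cmH2O·s/L.
C = Vt/(Pplat − PEEP) = 455.0 / (15.8 − 7) = 455.0/8.8 = 51.705 mL/cmH2O.
τ = R × C = 10.455 × 0.05171 L/cmH2O = 0.5406 s.
t = −τ·ln(1 − 0.86) = −0.5406·ln(0.14) = 1.063 s.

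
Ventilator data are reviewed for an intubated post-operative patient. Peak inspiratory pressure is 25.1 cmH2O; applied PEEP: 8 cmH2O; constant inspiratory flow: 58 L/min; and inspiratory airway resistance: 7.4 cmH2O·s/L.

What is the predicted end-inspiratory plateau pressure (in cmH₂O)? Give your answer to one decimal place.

Flow: 58 L/min ÷ 60 = 0.9667 L/s.
Pplat = PIP − Raw × flow = 25.1 − 7.4 × 0.9667 = 25.1 − 7.154 = 17.946 cmH2O.

17.9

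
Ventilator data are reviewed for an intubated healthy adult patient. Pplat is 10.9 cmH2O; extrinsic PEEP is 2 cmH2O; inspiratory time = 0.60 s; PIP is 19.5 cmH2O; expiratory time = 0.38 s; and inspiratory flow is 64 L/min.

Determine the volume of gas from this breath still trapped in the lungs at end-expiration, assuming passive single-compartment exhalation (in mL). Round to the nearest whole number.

332

Flow: 64 L/min ÷ 60 = 1.0667 L/s.
Vt = flow × Ti = 1.0667 L/s × 0.60 s × 1000 mL/L = 640.02 mL.
R = (PIP − Pplat)/V̇ = (19.5 − 10.9) / 1.0667 = 8.6/1.0667 = 8.062 cmH2O·s/L.
C = Vt/(Pplat − PEEP) = 640.02 / (10.9 − 2) = 640.02/8.9 = 71.912 mL/cmH2O.
τ = R × C = 8.062 × 0.07191 L/cmH2O = 0.5797 s.
Fraction remaining = e^(−Te/τ) = e^(−0.38/0.5797) = 0.5192.
Trapped volume = 640.02 × 0.5192 = 332.3 mL.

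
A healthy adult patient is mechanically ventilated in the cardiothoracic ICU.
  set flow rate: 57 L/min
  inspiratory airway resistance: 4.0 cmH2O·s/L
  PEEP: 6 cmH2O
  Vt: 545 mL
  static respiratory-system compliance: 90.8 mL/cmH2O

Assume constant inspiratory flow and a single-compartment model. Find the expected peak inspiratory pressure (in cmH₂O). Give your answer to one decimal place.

Flow: 57 L/min ÷ 60 = 0.95 L/s.
Equation of motion (constant flow): PIP = Vt/C + R·V̇ + PEEP.
PIP = 545/90.8 + 4.0×0.95 + 6 = 6.002 + 3.8 + 6 = 15.802 cmH2O.

15.8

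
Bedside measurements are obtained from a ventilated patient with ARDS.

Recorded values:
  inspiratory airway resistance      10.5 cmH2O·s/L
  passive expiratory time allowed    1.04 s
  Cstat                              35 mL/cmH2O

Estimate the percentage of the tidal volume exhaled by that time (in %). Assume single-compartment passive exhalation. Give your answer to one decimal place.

τ = R × C = 10.5 × 35 mL/cmH2O = 10.5 × 0.035 L/cmH2O = 0.3675 s.
Passive exhalation: V(t)/V₀ = e^(−t/τ) = e^(−1.04/0.3675) = 0.05902.
Fraction exhaled = 1 − 0.05902 = 0.941 → 94.1%.

94.1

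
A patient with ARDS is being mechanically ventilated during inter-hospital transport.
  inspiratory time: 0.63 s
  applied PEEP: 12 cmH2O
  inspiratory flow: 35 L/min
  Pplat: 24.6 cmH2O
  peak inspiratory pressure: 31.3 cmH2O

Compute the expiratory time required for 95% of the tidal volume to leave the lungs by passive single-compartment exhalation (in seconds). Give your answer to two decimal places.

Flow: 35 L/min ÷ 60 = 0.5833 L/s.
Vt = flow × Ti = 0.5833 L/s × 0.63 s × 1000 mL/L = 367.48 mL.
R = (PIP − Pplat)/V̇ = (31.3 − 24.6) / 0.5833 = 6.7/0.5833 = 11.486 cmH2O·s/L.
C = Vt/(Pplat − PEEP) = 367.48 / (24.6 − 12) = 367.48/12.6 = 29.165 mL/cmH2O.
τ = R × C = 11.486 × 0.02917 L/cmH2O = 0.335 s.
t = −τ·ln(1 − 0.95) = −0.335·ln(0.05) = 1.004 s.

1.00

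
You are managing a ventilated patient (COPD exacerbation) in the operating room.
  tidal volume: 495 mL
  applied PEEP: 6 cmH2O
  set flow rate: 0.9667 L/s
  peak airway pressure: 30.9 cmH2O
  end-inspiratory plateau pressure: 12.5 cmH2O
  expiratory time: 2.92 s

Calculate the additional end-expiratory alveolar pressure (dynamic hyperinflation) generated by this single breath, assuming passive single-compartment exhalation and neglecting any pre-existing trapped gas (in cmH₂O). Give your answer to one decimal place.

0.9

R = (PIP − Pplat)/V̇ = (30.9 − 12.5) / 0.9667 = 18.4/0.9667 = 19.034 cmH2O·s/L.
C = Vt/(Pplat − PEEP) = 495.0 / (12.5 − 6) = 495.0/6.5 = 76.154 mL/cmH2O.
τ = R × C = 19.034 × 0.07615 L/cmH2O = 1.449 s.
Fraction remaining = e^(−Te/τ) = e^(−2.92/1.449) = 0.1333; trapped volume = 495.0 × 0.1333 = 65.984 mL.
Additional alveolar pressure from trapping ≈ V_trapped / C = 65.984 / 76.154 = 0.8665 cmH2O.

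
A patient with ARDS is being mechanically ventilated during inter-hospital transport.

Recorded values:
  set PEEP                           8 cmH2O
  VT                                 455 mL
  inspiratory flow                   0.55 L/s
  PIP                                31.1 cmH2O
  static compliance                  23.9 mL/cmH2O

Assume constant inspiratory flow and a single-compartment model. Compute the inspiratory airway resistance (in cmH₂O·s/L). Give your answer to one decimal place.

7.4

Equation of motion (constant flow): PIP = Vt/C + R·V̇ + PEEP.
R·V̇ = PIP − Vt/C − PEEP = 31.1 − 455/23.9 − 8 = 31.1 − 19.038 − 8 = 4.062 cmH2O.
R = 4.062 / 0.55 = 7.385 cmH2O·s/L.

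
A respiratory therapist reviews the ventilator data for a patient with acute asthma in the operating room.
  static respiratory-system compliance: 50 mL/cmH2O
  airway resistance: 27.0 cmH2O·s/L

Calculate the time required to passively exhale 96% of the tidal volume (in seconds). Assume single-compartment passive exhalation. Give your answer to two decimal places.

τ = R × C = 27.0 × 50 mL/cmH2O = 27.0 × 0.050 L/cmH2O = 1.35 s.
Exhaled fraction f = 1 − e^(−t/τ) → t = −τ·ln(1 − f) = −1.35·ln(0.04) = 4.345 s.

4.35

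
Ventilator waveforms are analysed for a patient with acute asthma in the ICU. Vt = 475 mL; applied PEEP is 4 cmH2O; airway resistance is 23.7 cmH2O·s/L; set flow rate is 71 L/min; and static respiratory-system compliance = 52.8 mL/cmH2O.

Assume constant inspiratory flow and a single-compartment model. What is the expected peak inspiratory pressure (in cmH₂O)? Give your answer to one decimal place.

Flow: 71 L/min ÷ 60 = 1.1833 L/s.
Equation of motion (constant flow): PIP = Vt/C + R·V̇ + PEEP.
PIP = 475/52.8 + 23.7×1.1833 + 4 = 8.996 + 28.044 + 4 = 41.04 cmH2O.

41.0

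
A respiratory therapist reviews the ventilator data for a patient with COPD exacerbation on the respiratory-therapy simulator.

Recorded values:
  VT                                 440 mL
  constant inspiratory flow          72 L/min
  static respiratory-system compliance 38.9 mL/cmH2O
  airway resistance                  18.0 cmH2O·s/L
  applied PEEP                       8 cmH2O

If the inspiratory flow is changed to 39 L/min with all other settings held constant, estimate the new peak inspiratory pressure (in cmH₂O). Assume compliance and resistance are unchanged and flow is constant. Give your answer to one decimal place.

Flow: 72 L/min ÷ 60 = 1.2 L/s.
New flow: 39 L/min ÷ 60 = 0.65 L/s.
PIP = Vt/C + R·V̇ + PEEP (constant-flow equation of motion).
Only the resistive term changes: ΔPIP = R × ΔV̇ = 18.0 × (0.65 − 1.2) = 18.0 × -0.55 = -9.9 cmH2O.
Original PIP = 440/38.9 + 18.0×1.2 + 8 = 40.911 cmH2O; new PIP = 40.911 + (-9.9) = 31.011 cmH2O.

31.0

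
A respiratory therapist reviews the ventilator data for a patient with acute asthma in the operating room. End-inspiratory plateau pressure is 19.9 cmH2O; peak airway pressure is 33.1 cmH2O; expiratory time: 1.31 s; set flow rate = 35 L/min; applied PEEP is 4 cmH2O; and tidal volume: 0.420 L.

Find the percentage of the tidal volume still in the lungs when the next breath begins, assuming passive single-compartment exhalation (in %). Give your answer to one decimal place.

11.2

Flow: 35 L/min ÷ 60 = 0.5833 L/s.
R = (PIP − Pplat)/V̇ = (33.1 − 19.9) / 0.5833 = 13.2/0.5833 = 22.63 cmH2O·s/L.
C = Vt/(Pplat − PEEP) = 420.0 / (19.9 − 4) = 420.0/15.9 = 26.415 mL/cmH2O.
τ = R × C = 22.63 × 0.02642 L/cmH2O = 0.5979 s.
Fraction remaining at end-expiration = e^(−Te/τ) = e^(−1.31/0.5979) = 0.1118 → 11.18%.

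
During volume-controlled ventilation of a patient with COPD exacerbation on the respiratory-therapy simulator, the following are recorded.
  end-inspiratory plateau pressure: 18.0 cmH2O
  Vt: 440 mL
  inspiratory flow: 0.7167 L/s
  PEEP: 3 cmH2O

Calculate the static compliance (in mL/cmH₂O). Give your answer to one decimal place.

Cstat = Vt / (Pplat − PEEP) = 440 / (18.0 − 3) = 440 / 15.0 = 29.333 mL/cmH2O.

29.3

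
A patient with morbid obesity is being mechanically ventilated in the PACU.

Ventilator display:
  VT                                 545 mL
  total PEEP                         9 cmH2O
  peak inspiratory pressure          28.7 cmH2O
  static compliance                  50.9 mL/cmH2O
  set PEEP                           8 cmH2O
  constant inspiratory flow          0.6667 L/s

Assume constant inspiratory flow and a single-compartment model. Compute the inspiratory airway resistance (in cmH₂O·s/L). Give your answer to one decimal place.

13.5

Total PEEP = 9 cmH2O (set 8 + intrinsic 1); this is the baseline alveolar pressure.
Equation of motion (constant flow): PIP = Vt/C + R·V̇ + PEEP.
R·V̇ = PIP − Vt/C − PEEP = 28.7 − 545/50.9 − 9 = 28.7 − 10.707 − 9 = 8.993 cmH2O.
R = 8.993 / 0.6667 = 13.489 cmH2O·s/L.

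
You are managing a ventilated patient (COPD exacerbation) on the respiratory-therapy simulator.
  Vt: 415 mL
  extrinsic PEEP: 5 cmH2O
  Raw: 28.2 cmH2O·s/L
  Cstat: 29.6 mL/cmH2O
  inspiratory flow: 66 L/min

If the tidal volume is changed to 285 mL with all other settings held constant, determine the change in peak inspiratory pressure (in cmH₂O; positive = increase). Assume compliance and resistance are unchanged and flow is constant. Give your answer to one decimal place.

PIP = Vt/C + R·V̇ + PEEP (constant-flow equation of motion).
Only the elastic term changes: ΔPIP = ΔVt / C = (285 − 415) / 29.6 = -4.392 cmH2O.

-4.4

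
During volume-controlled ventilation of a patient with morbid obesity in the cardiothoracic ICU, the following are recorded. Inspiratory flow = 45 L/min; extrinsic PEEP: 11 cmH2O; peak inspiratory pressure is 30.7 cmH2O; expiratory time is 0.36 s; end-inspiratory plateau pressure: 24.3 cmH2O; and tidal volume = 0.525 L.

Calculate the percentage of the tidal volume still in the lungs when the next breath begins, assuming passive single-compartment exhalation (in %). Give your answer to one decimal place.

Flow: 45 L/min ÷ 60 = 0.75 L/s.
R = (PIP − Pplat)/V̇ = (30.7 − 24.3) / 0.75 = 6.4/0.75 = 8.533 cmH2O·s/L.
C = Vt/(Pplat − PEEP) = 525.0 / (24.3 − 11) = 525.0/13.3 = 39.474 mL/cmH2O.
τ = R × C = 8.533 × 0.03947 L/cmH2O = 0.3368 s.
Fraction remaining at end-expiration = e^(−Te/τ) = e^(−0.36/0.3368) = 0.3434 → 34.34%.

34.3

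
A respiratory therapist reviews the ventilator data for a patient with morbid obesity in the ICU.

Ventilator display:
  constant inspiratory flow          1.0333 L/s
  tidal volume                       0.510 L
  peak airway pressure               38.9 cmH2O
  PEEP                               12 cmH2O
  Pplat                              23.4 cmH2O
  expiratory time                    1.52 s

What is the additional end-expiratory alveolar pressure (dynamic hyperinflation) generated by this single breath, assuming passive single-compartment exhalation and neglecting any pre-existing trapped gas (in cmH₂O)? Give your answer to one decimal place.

R = (PIP − Pplat)/V̇ = (38.9 − 23.4) / 1.0333 = 15.5/1.0333 = 15.0 cmH2O·s/L.
C = Vt/(Pplat − PEEP) = 510.0 / (23.4 − 12) = 510.0/11.4 = 44.737 mL/cmH2O.
τ = R × C = 15.0 × 0.04474 L/cmH2O = 0.6711 s.
Fraction remaining = e^(−Te/τ) = e^(−1.52/0.6711) = 0.1038; trapped volume = 510.0 × 0.1038 = 52.938 mL.
Additional alveolar pressure from trapping ≈ V_trapped / C = 52.938 / 44.737 = 1.183 cmH2O.

1.2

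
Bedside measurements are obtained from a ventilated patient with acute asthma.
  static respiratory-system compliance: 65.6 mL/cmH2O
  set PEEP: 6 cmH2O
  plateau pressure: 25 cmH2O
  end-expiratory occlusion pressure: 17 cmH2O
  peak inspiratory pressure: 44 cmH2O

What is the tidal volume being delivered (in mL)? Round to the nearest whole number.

525

End-expiratory occlusion gives total PEEP = 17 cmH2O (intrinsic PEEP = 17 − 6 = 11). Use total PEEP for the elastic gradient.
Vt = Cstat × (Pplat − PEEPtotal) = 65.6 × (25 − 17) = 65.6 × 8.0 = 524.8 mL.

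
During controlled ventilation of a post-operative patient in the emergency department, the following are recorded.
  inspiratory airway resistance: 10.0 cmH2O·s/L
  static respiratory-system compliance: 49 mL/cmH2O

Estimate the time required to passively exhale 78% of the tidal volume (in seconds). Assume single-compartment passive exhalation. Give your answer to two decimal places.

0.74

τ = R × C = 10.0 × 49 mL/cmH2O = 10.0 × 0.049 L/cmH2O = 0.49 s.
Exhaled fraction f = 1 − e^(−t/τ) → t = −τ·ln(1 − f) = −0.49·ln(0.22) = 0.7419 s.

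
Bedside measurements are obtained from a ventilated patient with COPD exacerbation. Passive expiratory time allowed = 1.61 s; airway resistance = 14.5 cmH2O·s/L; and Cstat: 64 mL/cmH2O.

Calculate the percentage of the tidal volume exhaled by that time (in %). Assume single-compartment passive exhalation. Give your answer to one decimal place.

82.4

τ = R × C = 14.5 × 64 mL/cmH2O = 14.5 × 0.064 L/cmH2O = 0.928 s.
Passive exhalation: V(t)/V₀ = e^(−t/τ) = e^(−1.61/0.928) = 0.1764.
Fraction exhaled = 1 − 0.1764 = 0.8236 → 82.36%.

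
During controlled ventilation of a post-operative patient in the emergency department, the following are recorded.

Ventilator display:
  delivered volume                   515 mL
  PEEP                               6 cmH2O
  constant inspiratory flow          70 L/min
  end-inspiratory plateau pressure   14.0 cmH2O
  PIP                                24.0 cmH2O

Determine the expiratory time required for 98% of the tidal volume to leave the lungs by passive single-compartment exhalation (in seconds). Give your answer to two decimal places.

2.16

Flow: 70 L/min ÷ 60 = 1.1667 L/s.
R = (PIP − Pplat)/V̇ = (24.0 − 14.0) / 1.1667 = 10.0/1.1667 = 8.571 cmH2O·s/L.
C = Vt/(Pplat − PEEP) = 515.0 / (14.0 − 6) = 515.0/8.0 = 64.375 mL/cmH2O.
τ = R × C = 8.571 × 0.06438 L/cmH2O = 0.5518 s.
t = −τ·ln(1 − 0.98) = −0.5518·ln(0.02) = 2.159 s.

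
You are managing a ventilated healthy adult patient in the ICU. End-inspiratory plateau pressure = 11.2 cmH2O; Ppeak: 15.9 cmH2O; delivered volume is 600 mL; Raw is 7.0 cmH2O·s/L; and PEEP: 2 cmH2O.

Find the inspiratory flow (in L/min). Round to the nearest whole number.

flow = (PIP − Pplat) / Raw = (15.9 − 11.2) / 7.0 = 0.6714 L/s × 60 = 40.284 L/min.

40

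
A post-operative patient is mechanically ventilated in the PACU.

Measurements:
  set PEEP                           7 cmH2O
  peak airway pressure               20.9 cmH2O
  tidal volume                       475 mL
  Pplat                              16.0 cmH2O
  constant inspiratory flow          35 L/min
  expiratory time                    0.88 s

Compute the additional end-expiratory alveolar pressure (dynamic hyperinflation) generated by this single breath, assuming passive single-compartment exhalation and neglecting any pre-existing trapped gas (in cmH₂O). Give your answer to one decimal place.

1.2

Flow: 35 L/min ÷ 60 = 0.5833 L/s.
R = (PIP − Pplat)/V̇ = (20.9 − 16.0) / 0.5833 = 4.9/0.5833 = 8.4 cmH2O·s/L.
C = Vt/(Pplat − PEEP) = 475.0 / (16.0 − 7) = 475.0/9.0 = 52.778 mL/cmH2O.
τ = R × C = 8.4 × 0.05278 L/cmH2O = 0.4434 s.
Fraction remaining = e^(−Te/τ) = e^(−0.88/0.4434) = 0.1374; trapped volume = 475.0 × 0.1374 = 65.265 mL.
Additional alveolar pressure from trapping ≈ V_trapped / C = 65.265 / 52.778 = 1.237 cmH2O.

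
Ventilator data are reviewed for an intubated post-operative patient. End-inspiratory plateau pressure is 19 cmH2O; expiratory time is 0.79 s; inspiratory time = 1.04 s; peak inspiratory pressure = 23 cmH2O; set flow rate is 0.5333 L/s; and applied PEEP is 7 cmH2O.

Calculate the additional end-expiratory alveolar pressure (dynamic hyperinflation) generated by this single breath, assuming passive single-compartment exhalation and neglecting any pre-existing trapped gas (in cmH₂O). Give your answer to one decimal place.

Vt = flow × Ti = 0.5333 L/s × 1.04 s × 1000 mL/L = 554.63 mL.
R = (PIP − Pplat)/V̇ = (23 − 19) / 0.5333 = 4.0/0.5333 = 7.5 cmH2O·s/L.
C = Vt/(Pplat − PEEP) = 554.63 / (19 − 7) = 554.63/12.0 = 46.219 mL/cmH2O.
τ = R × C = 7.5 × 0.04622 L/cmH2O = 0.3467 s.
Fraction remaining = e^(−Te/τ) = e^(−0.79/0.3467) = 0.1024; trapped volume = 554.63 × 0.1024 = 56.794 mL.
Additional alveolar pressure from trapping ≈ V_trapped / C = 56.794 / 46.219 = 1.229 cmH2O.

1.2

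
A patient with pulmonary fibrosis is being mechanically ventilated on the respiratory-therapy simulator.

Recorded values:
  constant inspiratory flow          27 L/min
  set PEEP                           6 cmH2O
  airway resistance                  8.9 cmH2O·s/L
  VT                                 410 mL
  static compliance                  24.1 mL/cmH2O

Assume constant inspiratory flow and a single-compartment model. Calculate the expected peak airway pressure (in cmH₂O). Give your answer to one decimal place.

Flow: 27 L/min ÷ 60 = 0.45 L/s.
Equation of motion (constant flow): PIP = Vt/C + R·V̇ + PEEP.
PIP = 410/24.1 + 8.9×0.45 + 6 = 17.012 + 4.005 + 6 = 27.017 cmH2O.

27.0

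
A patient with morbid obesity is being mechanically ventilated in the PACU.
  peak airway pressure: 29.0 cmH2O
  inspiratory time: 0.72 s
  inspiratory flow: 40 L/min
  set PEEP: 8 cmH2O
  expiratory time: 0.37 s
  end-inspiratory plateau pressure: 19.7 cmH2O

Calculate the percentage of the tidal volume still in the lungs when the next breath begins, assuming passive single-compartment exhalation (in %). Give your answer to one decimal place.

52.4

Flow: 40 L/min ÷ 60 = 0.6667 L/s.
Vt = flow × Ti = 0.6667 L/s × 0.72 s × 1000 mL/L = 480.02 mL.
R = (PIP − Pplat)/V̇ = (29.0 − 19.7) / 0.6667 = 9.3/0.6667 = 13.949 cmH2O·s/L.
C = Vt/(Pplat − PEEP) = 480.02 / (19.7 − 8) = 480.02/11.7 = 41.027 mL/cmH2O.
τ = R × C = 13.949 × 0.04103 L/cmH2O = 0.5723 s.
Fraction remaining at end-expiration = e^(−Te/τ) = e^(−0.37/0.5723) = 0.5239 → 52.39%.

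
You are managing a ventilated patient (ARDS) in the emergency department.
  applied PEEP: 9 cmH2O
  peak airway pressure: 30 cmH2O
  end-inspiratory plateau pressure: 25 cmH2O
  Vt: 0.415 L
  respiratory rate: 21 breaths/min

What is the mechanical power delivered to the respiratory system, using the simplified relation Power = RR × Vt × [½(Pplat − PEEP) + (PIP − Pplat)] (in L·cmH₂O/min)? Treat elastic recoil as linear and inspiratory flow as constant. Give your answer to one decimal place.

Per-breath work = Vt × [½(Pplat−PEEP) + (PIP−Pplat)] = 0.415 × [0.5×16.0 + 5.0] = 0.415 × 13.0 = 5.395 L·cmH2O.
Power = 21 × 5.395 = 113.3 L·cmH2O/min.

113.3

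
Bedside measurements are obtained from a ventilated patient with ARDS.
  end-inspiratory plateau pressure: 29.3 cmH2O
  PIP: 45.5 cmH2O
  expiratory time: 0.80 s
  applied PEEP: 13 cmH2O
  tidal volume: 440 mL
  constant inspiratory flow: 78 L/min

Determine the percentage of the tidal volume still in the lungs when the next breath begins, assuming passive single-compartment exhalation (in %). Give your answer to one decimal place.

9.3

Flow: 78 L/min ÷ 60 = 1.3 L/s.
R = (PIP − Pplat)/V̇ = (45.5 − 29.3) / 1.3 = 16.2/1.3 = 12.462 cmH2O·s/L.
C = Vt/(Pplat − PEEP) = 440.0 / (29.3 − 13) = 440.0/16.3 = 26.994 mL/cmH2O.
τ = R × C = 12.462 × 0.02699 L/cmH2O = 0.3363 s.
Fraction remaining at end-expiration = e^(−Te/τ) = e^(−0.80/0.3363) = 0.09266 → 9.266%.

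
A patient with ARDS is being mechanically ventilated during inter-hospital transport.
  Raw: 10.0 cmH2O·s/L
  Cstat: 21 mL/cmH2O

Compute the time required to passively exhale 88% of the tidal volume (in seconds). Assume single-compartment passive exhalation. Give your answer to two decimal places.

0.45

τ = R × C = 10.0 × 21 mL/cmH2O = 10.0 × 0.021 L/cmH2O = 0.21 s.
Exhaled fraction f = 1 − e^(−t/τ) → t = −τ·ln(1 − f) = −0.21·ln(0.12) = 0.4453 s.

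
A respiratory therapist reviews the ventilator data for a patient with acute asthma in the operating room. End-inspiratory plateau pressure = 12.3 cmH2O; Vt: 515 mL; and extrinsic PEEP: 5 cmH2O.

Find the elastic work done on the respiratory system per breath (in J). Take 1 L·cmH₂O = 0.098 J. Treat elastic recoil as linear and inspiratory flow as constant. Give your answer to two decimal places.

0.18

Elastic work ≈ ½ × (Pplat − PEEP) × Vt = 0.5 × (12.3 − 5) × 0.515 L = 0.5 × 7.3 × 0.515 = 1.88 L·cmH2O.
× 0.098 J/(L·cmH2O) → 0.1842 J.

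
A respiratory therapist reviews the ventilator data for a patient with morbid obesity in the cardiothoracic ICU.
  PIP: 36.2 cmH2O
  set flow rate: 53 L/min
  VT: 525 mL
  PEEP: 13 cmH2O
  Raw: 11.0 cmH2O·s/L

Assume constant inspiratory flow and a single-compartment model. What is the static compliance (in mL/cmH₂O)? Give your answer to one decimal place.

38.9

Flow: 53 L/min ÷ 60 = 0.8833 L/s.
Equation of motion (constant flow): PIP = Vt/C + R·V̇ + PEEP.
Vt/C = PIP − R·V̇ − PEEP = 36.2 − 11.0×0.8833 − 13 = 36.2 − 9.716 − 13 = 13.484 cmH2O.
C = Vt / 13.484 = 525 / 13.484 = 38.935 mL/cmH2O.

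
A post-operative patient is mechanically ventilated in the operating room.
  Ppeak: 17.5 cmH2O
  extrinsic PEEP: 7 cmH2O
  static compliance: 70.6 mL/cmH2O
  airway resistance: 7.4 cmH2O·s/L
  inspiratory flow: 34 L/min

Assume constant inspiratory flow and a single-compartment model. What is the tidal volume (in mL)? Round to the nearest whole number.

445

Flow: 34 L/min ÷ 60 = 0.5667 L/s.
Equation of motion (constant flow): PIP = Vt/C + R·V̇ + PEEP.
Vt/C = PIP − R·V̇ − PEEP = 17.5 − 4.194 − 7 = 6.306 cmH2O.
Vt = C × 6.306 = 70.6 × 6.306 = 445.2 mL.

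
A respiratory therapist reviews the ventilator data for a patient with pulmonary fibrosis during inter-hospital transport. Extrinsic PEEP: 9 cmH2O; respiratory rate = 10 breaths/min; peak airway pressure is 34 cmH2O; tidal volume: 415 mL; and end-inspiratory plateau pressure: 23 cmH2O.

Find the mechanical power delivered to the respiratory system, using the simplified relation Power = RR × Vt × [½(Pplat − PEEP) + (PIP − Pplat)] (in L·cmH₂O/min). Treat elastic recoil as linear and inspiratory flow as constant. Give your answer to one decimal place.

74.7

Per-breath work = Vt × [½(Pplat−PEEP) + (PIP−Pplat)] = 0.415 × [0.5×14.0 + 11.0] = 0.415 × 18.0 = 7.47 L·cmH2O.
Power = 10 × 7.47 = 74.7 L·cmH2O/min.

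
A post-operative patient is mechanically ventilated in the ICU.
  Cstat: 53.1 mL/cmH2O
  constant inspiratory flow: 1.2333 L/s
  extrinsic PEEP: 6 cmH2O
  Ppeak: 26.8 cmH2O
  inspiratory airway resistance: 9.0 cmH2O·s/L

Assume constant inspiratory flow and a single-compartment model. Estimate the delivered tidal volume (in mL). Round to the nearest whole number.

515

Equation of motion (constant flow): PIP = Vt/C + R·V̇ + PEEP.
Vt/C = PIP − R·V̇ − PEEP = 26.8 − 11.1 − 6 = 9.7 cmH2O.
Vt = C × 9.7 = 53.1 × 9.7 = 515.07 mL.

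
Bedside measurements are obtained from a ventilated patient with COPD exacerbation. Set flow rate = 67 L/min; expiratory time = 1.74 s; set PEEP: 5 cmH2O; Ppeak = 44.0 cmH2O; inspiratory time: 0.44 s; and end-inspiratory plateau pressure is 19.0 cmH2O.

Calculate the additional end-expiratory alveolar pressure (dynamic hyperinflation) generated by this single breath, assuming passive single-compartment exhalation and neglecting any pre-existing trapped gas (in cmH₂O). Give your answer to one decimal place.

Flow: 67 L/min ÷ 60 = 1.1167 L/s.
Vt = flow × Ti = 1.1167 L/s × 0.44 s × 1000 mL/L = 491.35 mL.
R = (PIP − Pplat)/V̇ = (44.0 − 19.0) / 1.1167 = 25.0/1.1167 = 22.387 cmH2O·s/L.
C = Vt/(Pplat − PEEP) = 491.35 / (19.0 − 5) = 491.35/14.0 = 35.096 mL/cmH2O.
τ = R × C = 22.387 × 0.0351 L/cmH2O = 0.7858 s.
Fraction remaining = e^(−Te/τ) = e^(−1.74/0.7858) = 0.1092; trapped volume = 491.35 × 0.1092 = 53.655 mL.
Additional alveolar pressure from trapping ≈ V_trapped / C = 53.655 / 35.096 = 1.529 cmH2O.

1.5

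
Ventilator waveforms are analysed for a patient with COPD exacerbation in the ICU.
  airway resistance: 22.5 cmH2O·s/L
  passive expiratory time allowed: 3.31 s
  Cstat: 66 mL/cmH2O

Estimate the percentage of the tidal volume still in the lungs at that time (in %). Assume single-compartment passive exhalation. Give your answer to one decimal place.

10.8

τ = R × C = 22.5 × 66 mL/cmH2O = 22.5 × 0.066 L/cmH2O = 1.485 s.
Passive exhalation: V(t)/V₀ = e^(−t/τ) = e^(−3.31/1.485) = 0.1076.
Fraction remaining = 0.1076 → 10.76%.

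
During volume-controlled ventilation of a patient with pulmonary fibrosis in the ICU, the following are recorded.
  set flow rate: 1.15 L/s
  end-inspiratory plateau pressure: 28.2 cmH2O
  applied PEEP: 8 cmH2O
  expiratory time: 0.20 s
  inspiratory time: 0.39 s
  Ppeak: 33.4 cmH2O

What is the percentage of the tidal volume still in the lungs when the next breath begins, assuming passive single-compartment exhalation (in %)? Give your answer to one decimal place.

Vt = flow × Ti = 1.15 L/s × 0.39 s × 1000 mL/L = 448.5 mL.
R = (PIP − Pplat)/V̇ = (33.4 − 28.2) / 1.15 = 5.2/1.15 = 4.522 cmH2O·s/L.
C = Vt/(Pplat − PEEP) = 448.5 / (28.2 − 8) = 448.5/20.2 = 22.203 mL/cmH2O.
τ = R × C = 4.522 × 0.0222 L/cmH2O = 0.1004 s.
Fraction remaining at end-expiration = e^(−Te/τ) = e^(−0.20/0.1004) = 0.1364 → 13.64%.

13.6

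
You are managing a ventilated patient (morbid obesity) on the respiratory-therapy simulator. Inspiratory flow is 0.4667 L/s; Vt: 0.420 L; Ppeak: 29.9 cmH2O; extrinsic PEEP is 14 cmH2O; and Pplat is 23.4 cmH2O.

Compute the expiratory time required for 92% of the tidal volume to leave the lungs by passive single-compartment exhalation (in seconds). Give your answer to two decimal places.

R = (PIP − Pplat)/V̇ = (29.9 − 23.4) / 0.4667 = 6.5/0.4667 = 13.928 cmH2O·s/L.
C = Vt/(Pplat − PEEP) = 420.0 / (23.4 − 14) = 420.0/9.4 = 44.681 mL/cmH2O.
τ = R × C = 13.928 × 0.04468 L/cmH2O = 0.6223 s.
t = −τ·ln(1 − 0.92) = −0.6223·ln(0.08) = 1.572 s.

1.57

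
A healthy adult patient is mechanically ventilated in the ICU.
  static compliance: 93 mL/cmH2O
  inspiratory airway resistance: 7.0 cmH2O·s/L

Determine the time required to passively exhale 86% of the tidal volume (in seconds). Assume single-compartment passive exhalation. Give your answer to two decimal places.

τ = R × C = 7.0 × 93 mL/cmH2O = 7.0 × 0.093 L/cmH2O = 0.651 s.
Exhaled fraction f = 1 − e^(−t/τ) → t = −τ·ln(1 − f) = −0.651·ln(0.14) = 1.28 s.

1.28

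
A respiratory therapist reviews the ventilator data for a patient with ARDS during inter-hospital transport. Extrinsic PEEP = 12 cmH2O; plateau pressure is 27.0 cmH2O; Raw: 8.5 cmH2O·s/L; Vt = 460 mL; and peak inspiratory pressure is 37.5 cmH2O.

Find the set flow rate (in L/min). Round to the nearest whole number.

flow = (PIP − Pplat) / Raw = (37.5 − 27.0) / 8.5 = 1.235 L/s × 60 = 74.1 L/min.

74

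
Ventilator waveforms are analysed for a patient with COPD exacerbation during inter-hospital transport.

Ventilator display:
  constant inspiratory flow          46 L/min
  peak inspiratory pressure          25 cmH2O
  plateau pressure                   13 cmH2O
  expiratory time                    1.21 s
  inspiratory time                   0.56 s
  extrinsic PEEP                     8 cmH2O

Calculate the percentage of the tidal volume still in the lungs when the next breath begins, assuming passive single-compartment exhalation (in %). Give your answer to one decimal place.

40.6

Flow: 46 L/min ÷ 60 = 0.7667 L/s.
Vt = flow × Ti = 0.7667 L/s × 0.56 s × 1000 mL/L = 429.35 mL.
R = (PIP − Pplat)/V̇ = (25 − 13) / 0.7667 = 12.0/0.7667 = 15.651 cmH2O·s/L.
C = Vt/(Pplat − PEEP) = 429.35 / (13 − 8) = 429.35/5.0 = 85.87 mL/cmH2O.
τ = R × C = 15.651 × 0.08587 L/cmH2O = 1.344 s.
Fraction remaining at end-expiration = e^(−Te/τ) = e^(−1.21/1.344) = 0.4064 → 40.64%.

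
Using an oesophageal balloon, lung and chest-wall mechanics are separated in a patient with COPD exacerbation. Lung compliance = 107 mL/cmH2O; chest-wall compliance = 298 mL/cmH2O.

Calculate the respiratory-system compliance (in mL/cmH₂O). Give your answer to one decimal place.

Lung and chest wall are elastances in series: 1/Crs = 1/CL + 1/Ccw.
1/Crs = 1/107 + 1/298 = 0.0127.
Crs = 78.74 mL/cmH2O.

78.7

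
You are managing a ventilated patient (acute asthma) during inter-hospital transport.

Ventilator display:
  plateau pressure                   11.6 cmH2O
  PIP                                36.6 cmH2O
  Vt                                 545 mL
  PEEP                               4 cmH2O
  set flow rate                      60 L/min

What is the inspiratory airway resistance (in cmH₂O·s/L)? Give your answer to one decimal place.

Flow: 60 L/min ÷ 60 = 1 L/s.
Raw = (PIP − Pplat) / flow = (36.6 − 11.6) / 1 = 25.0 / 1 = 25.0 cmH2O·s/L.

25.0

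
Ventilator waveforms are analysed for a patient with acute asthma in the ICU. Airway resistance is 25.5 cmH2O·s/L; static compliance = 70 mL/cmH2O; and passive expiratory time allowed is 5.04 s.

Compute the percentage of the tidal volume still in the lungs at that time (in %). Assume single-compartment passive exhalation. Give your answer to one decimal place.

τ = R × C = 25.5 × 70 mL/cmH2O = 25.5 × 0.070 L/cmH2O = 1.785 s.
Passive exhalation: V(t)/V₀ = e^(−t/τ) = e^(−5.04/1.785) = 0.0594.
Fraction remaining = 0.0594 → 5.94%.

5.9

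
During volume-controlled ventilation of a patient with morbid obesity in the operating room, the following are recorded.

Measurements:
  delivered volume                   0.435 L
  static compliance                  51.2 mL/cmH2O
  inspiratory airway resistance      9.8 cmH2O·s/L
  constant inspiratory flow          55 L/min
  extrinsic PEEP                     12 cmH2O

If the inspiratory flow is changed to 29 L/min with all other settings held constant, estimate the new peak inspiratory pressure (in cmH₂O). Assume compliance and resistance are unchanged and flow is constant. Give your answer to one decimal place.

25.2

Flow: 55 L/min ÷ 60 = 0.9167 L/s.
New flow: 29 L/min ÷ 60 = 0.4833 L/s.
PIP = Vt/C + R·V̇ + PEEP (constant-flow equation of motion).
Only the resistive term changes: ΔPIP = R × ΔV̇ = 9.8 × (0.4833 − 0.9167) = 9.8 × -0.4334 = -4.247 cmH2O.
Original PIP = 435/51.2 + 9.8×0.9167 + 12 = 29.48 cmH2O; new PIP = 29.48 + (-4.247) = 25.233 cmH2O.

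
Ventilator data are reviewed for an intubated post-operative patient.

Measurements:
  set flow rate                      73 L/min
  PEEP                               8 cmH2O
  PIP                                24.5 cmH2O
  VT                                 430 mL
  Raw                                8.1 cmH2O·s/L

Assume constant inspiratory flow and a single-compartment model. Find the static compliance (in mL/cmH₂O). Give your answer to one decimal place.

Flow: 73 L/min ÷ 60 = 1.2167 L/s.
Equation of motion (constant flow): PIP = Vt/C + R·V̇ + PEEP.
Vt/C = PIP − R·V̇ − PEEP = 24.5 − 8.1×1.2167 − 8 = 24.5 − 9.855 − 8 = 6.645 cmH2O.
C = Vt / 6.645 = 430 / 6.645 = 64.71 mL/cmH2O.

64.7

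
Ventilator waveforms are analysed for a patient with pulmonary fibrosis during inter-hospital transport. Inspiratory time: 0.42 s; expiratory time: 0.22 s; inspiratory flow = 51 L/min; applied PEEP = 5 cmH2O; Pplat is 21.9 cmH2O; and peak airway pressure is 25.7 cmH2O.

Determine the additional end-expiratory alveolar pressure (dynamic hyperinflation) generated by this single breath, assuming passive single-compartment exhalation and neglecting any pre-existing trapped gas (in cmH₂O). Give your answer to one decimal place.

1.6

Flow: 51 L/min ÷ 60 = 0.85 L/s.
Vt = flow × Ti = 0.85 L/s × 0.42 s × 1000 mL/L = 357.0 mL.
R = (PIP − Pplat)/V̇ = (25.7 − 21.9) / 0.85 = 3.8/0.85 = 4.471 cmH2O·s/L.
C = Vt/(Pplat − PEEP) = 357.0 / (21.9 − 5) = 357.0/16.9 = 21.124 mL/cmH2O.
τ = R × C = 4.471 × 0.02112 L/cmH2O = 0.09443 s.
Fraction remaining = e^(−Te/τ) = e^(−0.22/0.09443) = 0.09732; trapped volume = 357.0 × 0.09732 = 34.743 mL.
Additional alveolar pressure from trapping ≈ V_trapped / C = 34.743 / 21.124 = 1.645 cmH2O.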